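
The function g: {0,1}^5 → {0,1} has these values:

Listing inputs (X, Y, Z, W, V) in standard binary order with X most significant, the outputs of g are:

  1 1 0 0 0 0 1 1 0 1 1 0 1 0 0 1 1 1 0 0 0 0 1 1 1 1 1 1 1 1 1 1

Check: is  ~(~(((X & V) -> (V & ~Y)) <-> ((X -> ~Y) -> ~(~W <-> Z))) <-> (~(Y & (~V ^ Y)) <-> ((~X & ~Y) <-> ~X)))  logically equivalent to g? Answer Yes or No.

Yes

Check the formula against g row by row:
  X=0, Y=0, Z=0, W=0, V=0: formula gives 1, g = 1 ✓
  X=0, Y=0, Z=0, W=0, V=1: formula gives 1, g = 1 ✓
  X=0, Y=0, Z=0, W=1, V=0: formula gives 0, g = 0 ✓
  X=0, Y=0, Z=0, W=1, V=1: formula gives 0, g = 0 ✓
  …and likewise for the remaining 28 rows.
All 32 rows match — the expression computes g exactly.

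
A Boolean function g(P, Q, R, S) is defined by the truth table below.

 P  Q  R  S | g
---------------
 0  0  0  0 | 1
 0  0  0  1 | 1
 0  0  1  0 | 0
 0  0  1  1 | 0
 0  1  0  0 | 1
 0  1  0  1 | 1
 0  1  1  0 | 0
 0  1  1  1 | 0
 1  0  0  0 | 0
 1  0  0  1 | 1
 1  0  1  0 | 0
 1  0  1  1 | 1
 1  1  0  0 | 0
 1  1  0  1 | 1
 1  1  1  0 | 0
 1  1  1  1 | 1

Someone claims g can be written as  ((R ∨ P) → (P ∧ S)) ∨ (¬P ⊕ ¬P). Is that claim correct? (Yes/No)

Test each input against both g and the formula:
  P=0, Q=0, R=0, S=0: formula gives 1, g = 1 ✓
  P=0, Q=0, R=0, S=1: formula gives 1, g = 1 ✓
  P=0, Q=0, R=1, S=0: formula gives 0, g = 0 ✓
  P=0, Q=0, R=1, S=1: formula gives 0, g = 0 ✓
  … (the remaining 12 rows also agree.)
No disagreement on any input; they are logically equivalent.

Yes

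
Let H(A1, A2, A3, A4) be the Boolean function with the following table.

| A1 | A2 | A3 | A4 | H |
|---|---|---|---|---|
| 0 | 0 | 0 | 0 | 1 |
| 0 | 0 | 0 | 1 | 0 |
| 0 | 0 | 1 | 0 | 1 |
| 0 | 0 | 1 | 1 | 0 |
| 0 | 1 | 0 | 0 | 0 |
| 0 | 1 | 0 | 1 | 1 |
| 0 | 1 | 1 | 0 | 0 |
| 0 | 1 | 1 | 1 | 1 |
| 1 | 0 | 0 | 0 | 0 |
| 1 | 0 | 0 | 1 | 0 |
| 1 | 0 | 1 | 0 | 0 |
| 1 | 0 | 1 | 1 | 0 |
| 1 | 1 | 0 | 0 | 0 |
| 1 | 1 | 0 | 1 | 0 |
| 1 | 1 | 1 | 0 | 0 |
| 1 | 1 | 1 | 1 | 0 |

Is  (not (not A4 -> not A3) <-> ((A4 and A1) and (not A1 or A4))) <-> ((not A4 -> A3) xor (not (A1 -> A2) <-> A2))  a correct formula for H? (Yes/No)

Yes

Evaluate (not (not A4 -> not A3) <-> ((A4 and A1) and (not A1 or A4))) <-> ((not A4 -> A3) xor (not (A1 -> A2) <-> A2)) on each row and compare to H:
  A1=0, A2=0, A3=0, A4=0: formula gives 1, H = 1 ✓
  A1=0, A2=0, A3=0, A4=1: formula gives 0, H = 0 ✓
  A1=0, A2=0, A3=1, A4=0: formula gives 1, H = 1 ✓
  A1=0, A2=0, A3=1, A4=1: formula gives 0, H = 0 ✓
  …and likewise for the remaining 12 rows.
All 16 rows match — the expression computes H exactly.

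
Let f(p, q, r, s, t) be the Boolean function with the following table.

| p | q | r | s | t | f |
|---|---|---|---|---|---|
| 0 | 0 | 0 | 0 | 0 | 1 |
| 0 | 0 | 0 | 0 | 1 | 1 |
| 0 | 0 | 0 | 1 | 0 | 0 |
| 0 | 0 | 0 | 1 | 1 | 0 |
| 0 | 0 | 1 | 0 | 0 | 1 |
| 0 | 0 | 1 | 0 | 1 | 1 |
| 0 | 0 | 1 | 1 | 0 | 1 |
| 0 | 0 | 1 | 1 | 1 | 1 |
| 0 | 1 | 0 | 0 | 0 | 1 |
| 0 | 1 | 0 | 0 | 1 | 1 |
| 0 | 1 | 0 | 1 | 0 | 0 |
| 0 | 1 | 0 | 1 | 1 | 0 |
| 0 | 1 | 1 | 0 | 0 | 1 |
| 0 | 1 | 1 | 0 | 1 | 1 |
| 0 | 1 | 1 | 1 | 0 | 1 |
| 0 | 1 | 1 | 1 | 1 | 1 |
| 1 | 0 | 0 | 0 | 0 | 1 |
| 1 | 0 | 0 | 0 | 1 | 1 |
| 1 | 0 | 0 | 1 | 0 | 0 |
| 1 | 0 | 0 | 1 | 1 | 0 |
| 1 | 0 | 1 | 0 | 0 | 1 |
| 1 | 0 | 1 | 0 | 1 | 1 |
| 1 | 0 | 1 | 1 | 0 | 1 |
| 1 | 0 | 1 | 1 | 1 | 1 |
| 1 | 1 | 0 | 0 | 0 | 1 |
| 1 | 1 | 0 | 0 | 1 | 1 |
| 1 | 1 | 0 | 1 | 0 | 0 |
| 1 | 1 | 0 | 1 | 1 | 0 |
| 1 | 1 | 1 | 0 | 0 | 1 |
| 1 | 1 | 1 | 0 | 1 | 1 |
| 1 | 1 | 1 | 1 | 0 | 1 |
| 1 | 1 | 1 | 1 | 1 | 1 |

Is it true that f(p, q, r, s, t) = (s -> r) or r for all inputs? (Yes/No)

Yes

Evaluate (s -> r) or r on each row and compare to f:
  p=0, q=0, r=0, s=0, t=0: formula gives 1, f = 1 ✓
  p=0, q=0, r=0, s=0, t=1: formula gives 1, f = 1 ✓
  p=0, q=0, r=0, s=1, t=0: formula gives 0, f = 0 ✓
  p=0, q=0, r=0, s=1, t=1: formula gives 0, f = 0 ✓
  … (the remaining 28 rows also agree.)
All 32 rows match — the expression computes f exactly.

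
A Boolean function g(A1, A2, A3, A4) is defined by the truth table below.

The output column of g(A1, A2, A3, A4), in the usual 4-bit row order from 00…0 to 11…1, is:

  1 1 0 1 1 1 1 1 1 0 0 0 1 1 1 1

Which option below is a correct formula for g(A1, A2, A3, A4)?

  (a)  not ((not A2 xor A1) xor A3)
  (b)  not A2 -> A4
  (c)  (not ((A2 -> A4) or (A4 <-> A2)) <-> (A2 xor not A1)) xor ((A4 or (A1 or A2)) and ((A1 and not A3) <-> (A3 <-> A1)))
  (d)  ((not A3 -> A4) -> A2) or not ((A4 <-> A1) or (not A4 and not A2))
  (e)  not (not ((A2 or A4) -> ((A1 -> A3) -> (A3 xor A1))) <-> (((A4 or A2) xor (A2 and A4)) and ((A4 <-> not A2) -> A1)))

d

(a) disagrees with g on (0,0,0,0) (formula → 0, table → 1); rule it out.
(b) disagrees with g on (0,0,0,0) (formula → 0, table → 1); rule it out.
(c) disagrees with g on (0,0,0,0) (formula → 0, table → 1); rule it out.
(e) disagrees with g on (0,0,0,0) (formula → 0, table → 1); rule it out.
That leaves (d). Evaluating it on every row reproduces the table of g exactly.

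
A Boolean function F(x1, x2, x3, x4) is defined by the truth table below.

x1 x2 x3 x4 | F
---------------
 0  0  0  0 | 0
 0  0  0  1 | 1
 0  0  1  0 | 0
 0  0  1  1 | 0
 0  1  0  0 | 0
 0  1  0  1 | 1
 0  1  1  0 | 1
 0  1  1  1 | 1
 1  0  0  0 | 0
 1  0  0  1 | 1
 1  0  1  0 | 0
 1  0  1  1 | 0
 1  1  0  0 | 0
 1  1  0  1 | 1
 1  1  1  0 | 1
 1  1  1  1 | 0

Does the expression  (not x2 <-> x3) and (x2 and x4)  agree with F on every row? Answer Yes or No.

No

Test each input against both F and the formula:
  x1=0, x2=0, x3=0, x4=0: formula gives 0, F = 0 ✓
  x1=0, x2=0, x3=0, x4=1: formula gives 0, but F = 1 ✗
A single disagreement suffices: at (0,0,0,1) they differ, so the formula does not compute F.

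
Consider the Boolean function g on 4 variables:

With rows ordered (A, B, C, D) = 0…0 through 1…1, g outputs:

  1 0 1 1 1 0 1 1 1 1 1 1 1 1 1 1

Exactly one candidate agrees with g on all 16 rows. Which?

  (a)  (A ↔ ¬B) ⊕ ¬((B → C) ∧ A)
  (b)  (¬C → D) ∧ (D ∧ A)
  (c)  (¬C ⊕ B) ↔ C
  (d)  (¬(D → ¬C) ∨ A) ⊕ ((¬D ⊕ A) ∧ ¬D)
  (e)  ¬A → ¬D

d

(a): at (0,0,0,1) it gives 1, but g = 0 — eliminated.
(b): at (0,0,0,0) it gives 0, but g = 1 — eliminated.
(c): at (0,0,0,0) it gives 0, but g = 1 — eliminated.
(e): at (0,0,1,1) it gives 0, but g = 1 — eliminated.
(d) is the remaining candidate, and it agrees with g on all 16 inputs.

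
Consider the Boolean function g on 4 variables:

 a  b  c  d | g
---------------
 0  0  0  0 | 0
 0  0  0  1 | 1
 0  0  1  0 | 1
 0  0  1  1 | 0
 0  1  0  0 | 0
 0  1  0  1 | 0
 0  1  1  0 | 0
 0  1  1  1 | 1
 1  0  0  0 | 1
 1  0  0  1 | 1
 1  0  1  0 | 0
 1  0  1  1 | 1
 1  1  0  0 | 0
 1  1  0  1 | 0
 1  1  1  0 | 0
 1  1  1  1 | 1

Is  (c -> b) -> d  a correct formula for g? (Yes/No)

Check the formula against g row by row:
  a=0, b=0, c=0, d=0: formula gives 0, g = 0 ✓
  a=0, b=0, c=0, d=1: formula gives 1, g = 1 ✓
  a=0, b=0, c=1, d=0: formula gives 1, g = 1 ✓
  a=0, b=0, c=1, d=1: formula gives 1, but g = 0 ✗
Row (0,0,1,1) is a counterexample, so the formula is not equivalent to g.

No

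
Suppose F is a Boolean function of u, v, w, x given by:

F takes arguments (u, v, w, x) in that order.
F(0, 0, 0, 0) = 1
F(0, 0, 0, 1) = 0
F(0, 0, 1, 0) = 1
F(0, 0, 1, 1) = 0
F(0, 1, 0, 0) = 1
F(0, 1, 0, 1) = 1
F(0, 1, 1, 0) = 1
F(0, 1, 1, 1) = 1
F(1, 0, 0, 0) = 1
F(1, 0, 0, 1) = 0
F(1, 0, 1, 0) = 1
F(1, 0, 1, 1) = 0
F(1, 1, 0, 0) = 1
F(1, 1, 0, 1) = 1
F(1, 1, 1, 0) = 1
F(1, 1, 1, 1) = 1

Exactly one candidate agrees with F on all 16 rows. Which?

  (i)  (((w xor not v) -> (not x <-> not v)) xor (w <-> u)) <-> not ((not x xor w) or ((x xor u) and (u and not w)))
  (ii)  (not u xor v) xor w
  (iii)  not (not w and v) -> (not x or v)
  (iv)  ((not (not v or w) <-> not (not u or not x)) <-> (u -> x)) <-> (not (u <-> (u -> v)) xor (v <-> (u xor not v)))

(i): at (0,0,0,1) it gives 1, but F = 0 — eliminated.
(ii): at (0,0,0,1) it gives 1, but F = 0 — eliminated.
(iv): at (0,0,0,1) it gives 1, but F = 0 — eliminated.
Only (iii) survives; checking it on all 16 rows confirms it matches F.

iii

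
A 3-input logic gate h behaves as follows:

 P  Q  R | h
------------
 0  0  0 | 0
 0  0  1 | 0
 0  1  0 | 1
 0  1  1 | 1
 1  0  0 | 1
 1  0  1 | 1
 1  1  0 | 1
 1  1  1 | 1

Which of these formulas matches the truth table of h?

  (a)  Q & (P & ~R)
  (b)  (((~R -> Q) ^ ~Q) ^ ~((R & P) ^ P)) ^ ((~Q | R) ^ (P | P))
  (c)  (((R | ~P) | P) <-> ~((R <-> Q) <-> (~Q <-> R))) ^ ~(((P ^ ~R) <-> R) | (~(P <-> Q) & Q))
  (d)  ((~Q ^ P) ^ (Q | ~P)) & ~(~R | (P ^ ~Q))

(a) fails at (0,1,0): the formula yields 0, h is 1.
(b) fails at (0,0,0): the formula yields 1, h is 0.
(d) fails at (0,1,0): the formula yields 0, h is 1.
(c) is the remaining candidate, and it agrees with h on all 8 inputs.

c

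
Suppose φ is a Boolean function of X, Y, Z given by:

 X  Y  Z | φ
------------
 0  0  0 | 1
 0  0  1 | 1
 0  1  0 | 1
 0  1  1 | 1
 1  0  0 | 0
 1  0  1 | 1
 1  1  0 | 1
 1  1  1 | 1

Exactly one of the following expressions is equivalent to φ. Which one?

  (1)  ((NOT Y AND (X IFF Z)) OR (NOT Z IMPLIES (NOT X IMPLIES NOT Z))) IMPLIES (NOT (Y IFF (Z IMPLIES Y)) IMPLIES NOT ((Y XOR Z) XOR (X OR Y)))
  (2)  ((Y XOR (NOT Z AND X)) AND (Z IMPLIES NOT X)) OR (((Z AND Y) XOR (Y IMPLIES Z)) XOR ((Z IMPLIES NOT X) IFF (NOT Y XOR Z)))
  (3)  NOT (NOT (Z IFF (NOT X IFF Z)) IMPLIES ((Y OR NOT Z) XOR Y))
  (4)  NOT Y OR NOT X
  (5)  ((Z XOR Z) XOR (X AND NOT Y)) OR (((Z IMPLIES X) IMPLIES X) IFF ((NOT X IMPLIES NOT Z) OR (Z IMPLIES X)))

1

(2): at (0,0,0) it gives 0, but φ = 1 — eliminated.
(3): at (0,0,0) it gives 0, but φ = 1 — eliminated.
(4): at (1,0,0) it gives 1, but φ = 0 — eliminated.
(5): at (0,0,0) it gives 0, but φ = 1 — eliminated.
Only (1) survives; checking it on all 8 rows confirms it matches φ.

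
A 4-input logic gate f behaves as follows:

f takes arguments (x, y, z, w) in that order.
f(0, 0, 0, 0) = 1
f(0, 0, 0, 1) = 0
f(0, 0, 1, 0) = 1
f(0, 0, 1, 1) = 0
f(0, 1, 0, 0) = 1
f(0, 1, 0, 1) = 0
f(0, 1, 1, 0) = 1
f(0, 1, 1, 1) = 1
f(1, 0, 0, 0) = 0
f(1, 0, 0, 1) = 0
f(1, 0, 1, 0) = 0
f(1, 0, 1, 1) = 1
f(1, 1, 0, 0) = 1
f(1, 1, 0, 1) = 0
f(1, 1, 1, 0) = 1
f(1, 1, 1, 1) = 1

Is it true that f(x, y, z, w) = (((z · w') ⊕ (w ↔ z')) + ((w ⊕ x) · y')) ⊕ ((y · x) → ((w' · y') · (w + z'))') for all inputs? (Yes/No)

Check the formula against f row by row:
  x=0, y=0, z=0, w=0: formula gives 1, f = 1 ✓
  x=0, y=0, z=0, w=1: formula gives 0, f = 0 ✓
  x=0, y=0, z=1, w=0: formula gives 1, f = 1 ✓
  x=0, y=0, z=1, w=1: formula gives 0, f = 0 ✓
  … (the remaining 12 rows also agree.)
All 16 rows match — the expression computes f exactly.

Yes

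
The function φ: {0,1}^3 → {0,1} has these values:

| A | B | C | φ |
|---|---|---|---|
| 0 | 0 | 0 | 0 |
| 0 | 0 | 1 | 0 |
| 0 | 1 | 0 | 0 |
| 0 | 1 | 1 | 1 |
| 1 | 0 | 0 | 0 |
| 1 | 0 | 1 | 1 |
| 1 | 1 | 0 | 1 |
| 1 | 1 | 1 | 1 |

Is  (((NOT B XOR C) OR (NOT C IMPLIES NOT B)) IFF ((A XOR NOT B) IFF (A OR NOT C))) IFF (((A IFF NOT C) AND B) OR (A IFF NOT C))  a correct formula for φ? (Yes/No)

No

Evaluate (((NOT B XOR C) OR (NOT C IMPLIES NOT B)) IFF ((A XOR NOT B) IFF (A OR NOT C))) IFF (((A IFF NOT C) AND B) OR (A IFF NOT C)) on each row and compare to φ:
  A=0, B=0, C=0: formula gives 0, φ = 0 ✓
  A=0, B=0, C=1: formula gives 0, φ = 0 ✓
  A=0, B=1, C=0: formula gives 0, φ = 0 ✓
  A=0, B=1, C=1: formula gives 1, φ = 1 ✓
  A=1, B=0, C=0: formula gives 0, φ = 0 ✓
  …
  A=1, B=1, C=0: formula gives 0, but φ = 1 ✗
Since they disagree at (1,1,0), the expression is not a correct formula for φ.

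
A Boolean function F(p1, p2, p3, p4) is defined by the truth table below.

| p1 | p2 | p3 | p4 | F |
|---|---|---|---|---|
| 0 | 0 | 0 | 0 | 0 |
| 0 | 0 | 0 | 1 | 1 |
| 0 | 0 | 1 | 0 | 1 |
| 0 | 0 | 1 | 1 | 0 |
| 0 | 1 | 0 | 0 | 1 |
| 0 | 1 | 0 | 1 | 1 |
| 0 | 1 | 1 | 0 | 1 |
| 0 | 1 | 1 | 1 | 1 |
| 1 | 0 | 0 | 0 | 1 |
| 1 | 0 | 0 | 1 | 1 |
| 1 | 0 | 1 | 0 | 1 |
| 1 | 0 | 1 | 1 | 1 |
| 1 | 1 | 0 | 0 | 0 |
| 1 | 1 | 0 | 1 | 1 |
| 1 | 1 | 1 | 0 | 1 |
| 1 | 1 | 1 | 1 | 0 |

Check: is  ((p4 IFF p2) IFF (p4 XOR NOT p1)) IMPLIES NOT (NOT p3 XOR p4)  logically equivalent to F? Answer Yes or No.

Check the formula against F row by row:
  p1=0, p2=0, p3=0, p4=0: formula gives 0, F = 0 ✓
  p1=0, p2=0, p3=0, p4=1: formula gives 1, F = 1 ✓
  p1=0, p2=0, p3=1, p4=0: formula gives 1, F = 1 ✓
  p1=0, p2=0, p3=1, p4=1: formula gives 0, F = 0 ✓
  … (the remaining 12 rows also agree.)
Every row agrees, so the formula is equivalent.

Yes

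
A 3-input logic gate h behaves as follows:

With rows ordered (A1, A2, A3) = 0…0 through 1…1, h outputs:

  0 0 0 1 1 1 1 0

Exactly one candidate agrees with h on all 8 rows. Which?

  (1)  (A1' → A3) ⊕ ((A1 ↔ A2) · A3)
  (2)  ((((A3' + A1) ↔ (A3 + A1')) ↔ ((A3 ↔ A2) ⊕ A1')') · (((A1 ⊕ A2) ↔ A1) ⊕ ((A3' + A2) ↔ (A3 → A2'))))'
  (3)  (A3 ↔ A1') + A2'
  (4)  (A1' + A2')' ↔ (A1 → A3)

(2) disagrees with h on (0,0,0) (formula → 1, table → 0); rule it out.
(3) disagrees with h on (0,0,0) (formula → 1, table → 0); rule it out.
(4) disagrees with h on (0,1,1) (formula → 0, table → 1); rule it out.
That leaves (1). Evaluating it on every row reproduces the table of h exactly.

1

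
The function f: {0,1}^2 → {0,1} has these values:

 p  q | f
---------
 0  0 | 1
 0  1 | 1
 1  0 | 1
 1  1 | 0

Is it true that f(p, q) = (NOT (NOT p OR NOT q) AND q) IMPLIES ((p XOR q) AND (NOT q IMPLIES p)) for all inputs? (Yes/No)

Test each input against both f and the formula:
  p=0, q=0: formula gives 1, f = 1 ✓
  p=0, q=1: formula gives 1, f = 1 ✓
  p=1, q=0: formula gives 1, f = 1 ✓
  p=1, q=1: formula gives 0, f = 0 ✓
Every row agrees, so the formula is equivalent.

Yes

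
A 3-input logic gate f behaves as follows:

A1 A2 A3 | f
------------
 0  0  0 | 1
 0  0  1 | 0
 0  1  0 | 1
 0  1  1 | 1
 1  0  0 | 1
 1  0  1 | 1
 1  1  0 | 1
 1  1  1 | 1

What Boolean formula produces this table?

f(A1, A2, A3) = ((A1' · A2') · A3)'

Only row (0,0,1) gives 0. So f is 1 everywhere except there — the complement of the minterm ¬A1·¬A2·A3.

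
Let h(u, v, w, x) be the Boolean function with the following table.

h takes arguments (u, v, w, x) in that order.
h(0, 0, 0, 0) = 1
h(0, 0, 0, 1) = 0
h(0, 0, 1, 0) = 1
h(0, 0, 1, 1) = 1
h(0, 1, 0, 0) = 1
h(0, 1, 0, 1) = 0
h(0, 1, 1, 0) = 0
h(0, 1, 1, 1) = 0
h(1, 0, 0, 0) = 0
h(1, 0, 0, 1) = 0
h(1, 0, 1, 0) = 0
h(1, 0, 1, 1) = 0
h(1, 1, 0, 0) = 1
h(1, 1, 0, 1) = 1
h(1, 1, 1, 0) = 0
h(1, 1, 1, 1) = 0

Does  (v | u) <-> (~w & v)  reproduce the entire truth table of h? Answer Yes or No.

Test each input against both h and the formula:
  u=0, v=0, w=0, x=0: formula gives 1, h = 1 ✓
  u=0, v=0, w=0, x=1: formula gives 1, but h = 0 ✗
A single disagreement suffices: at (0,0,0,1) they differ, so the formula does not compute h.

No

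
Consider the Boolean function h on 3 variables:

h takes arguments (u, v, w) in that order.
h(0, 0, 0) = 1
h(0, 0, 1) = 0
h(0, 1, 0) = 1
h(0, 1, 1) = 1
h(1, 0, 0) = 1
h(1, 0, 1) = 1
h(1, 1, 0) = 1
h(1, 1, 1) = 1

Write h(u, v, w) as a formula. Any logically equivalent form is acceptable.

h(u, v, w) = not ((not u and not v) and w)

h is 0 on exactly one input, (0,0,1), whose minterm is ¬u·¬v·w. So h is the negation of that single conjunction.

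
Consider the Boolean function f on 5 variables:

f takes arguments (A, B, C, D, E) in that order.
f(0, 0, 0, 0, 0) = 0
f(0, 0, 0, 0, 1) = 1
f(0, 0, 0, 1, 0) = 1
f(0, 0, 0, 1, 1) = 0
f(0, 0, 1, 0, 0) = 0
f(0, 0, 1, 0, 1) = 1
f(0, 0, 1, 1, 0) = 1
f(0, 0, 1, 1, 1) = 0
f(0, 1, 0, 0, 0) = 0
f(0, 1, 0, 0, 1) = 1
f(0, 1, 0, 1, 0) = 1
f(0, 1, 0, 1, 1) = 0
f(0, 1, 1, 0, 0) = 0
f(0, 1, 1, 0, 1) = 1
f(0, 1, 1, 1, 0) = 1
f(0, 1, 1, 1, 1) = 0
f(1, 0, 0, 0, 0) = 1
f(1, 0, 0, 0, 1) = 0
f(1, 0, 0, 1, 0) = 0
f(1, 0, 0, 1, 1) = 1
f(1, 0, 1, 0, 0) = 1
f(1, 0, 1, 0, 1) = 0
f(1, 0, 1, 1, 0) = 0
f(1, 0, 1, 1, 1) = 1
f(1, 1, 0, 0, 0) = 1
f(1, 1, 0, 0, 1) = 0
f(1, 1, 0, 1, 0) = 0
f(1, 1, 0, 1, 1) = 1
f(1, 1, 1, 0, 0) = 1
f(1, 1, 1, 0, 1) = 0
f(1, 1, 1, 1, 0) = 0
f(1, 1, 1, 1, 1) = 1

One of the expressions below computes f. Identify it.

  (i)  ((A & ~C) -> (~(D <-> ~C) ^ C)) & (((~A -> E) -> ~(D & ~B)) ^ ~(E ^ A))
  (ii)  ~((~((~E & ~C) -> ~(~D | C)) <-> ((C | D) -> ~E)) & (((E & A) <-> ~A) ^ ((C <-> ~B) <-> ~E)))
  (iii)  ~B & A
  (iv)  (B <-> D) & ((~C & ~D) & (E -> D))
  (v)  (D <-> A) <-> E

(i) fails at (0,0,0,1,0): the formula yields 0, f is 1.
(ii) fails at (0,0,0,0,0): the formula yields 1, f is 0.
(iii) fails at (0,0,0,0,1): the formula yields 0, f is 1.
(iv) fails at (0,0,0,0,0): the formula yields 1, f is 0.
(v) is the remaining candidate, and it agrees with f on all 32 inputs.

v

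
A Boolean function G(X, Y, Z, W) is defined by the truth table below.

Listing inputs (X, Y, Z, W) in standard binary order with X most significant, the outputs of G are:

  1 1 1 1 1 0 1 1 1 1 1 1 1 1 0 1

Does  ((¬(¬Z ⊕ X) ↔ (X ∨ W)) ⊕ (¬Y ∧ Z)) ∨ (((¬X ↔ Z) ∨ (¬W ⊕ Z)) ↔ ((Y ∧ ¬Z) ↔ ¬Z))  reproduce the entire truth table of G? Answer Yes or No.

Yes

Evaluate ((¬(¬Z ⊕ X) ↔ (X ∨ W)) ⊕ (¬Y ∧ Z)) ∨ (((¬X ↔ Z) ∨ (¬W ⊕ Z)) ↔ ((Y ∧ ¬Z) ↔ ¬Z)) on each row and compare to G:
  X=0, Y=0, Z=0, W=0: formula gives 1, G = 1 ✓
  X=0, Y=0, Z=0, W=1: formula gives 1, G = 1 ✓
  X=0, Y=0, Z=1, W=0: formula gives 1, G = 1 ✓
  X=0, Y=0, Z=1, W=1: formula gives 1, G = 1 ✓
  … (the remaining 12 rows also agree.)
Every row agrees, so the formula is equivalent.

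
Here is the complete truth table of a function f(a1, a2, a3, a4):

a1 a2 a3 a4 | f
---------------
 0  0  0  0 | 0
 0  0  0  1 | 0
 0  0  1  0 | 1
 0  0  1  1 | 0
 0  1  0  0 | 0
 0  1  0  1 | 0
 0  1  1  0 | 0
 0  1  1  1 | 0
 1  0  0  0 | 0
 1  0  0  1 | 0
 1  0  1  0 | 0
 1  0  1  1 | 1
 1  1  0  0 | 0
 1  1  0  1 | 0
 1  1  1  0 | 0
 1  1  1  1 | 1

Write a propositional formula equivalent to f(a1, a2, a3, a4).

The 1-rows are (0,0,1,0), (1,0,1,1), (1,1,1,1). Each contributes one minterm — ¬a1·¬a2·a3·¬a4; a1·¬a2·a3·a4; a1·a2·a3·a4 — and their disjunction is a sum-of-products form of f.

f(a1, a2, a3, a4) = ((((not a1 and not a2) and a3) and not a4) or (((a1 and not a2) and a3) and a4)) or (((a1 and a2) and a3) and a4)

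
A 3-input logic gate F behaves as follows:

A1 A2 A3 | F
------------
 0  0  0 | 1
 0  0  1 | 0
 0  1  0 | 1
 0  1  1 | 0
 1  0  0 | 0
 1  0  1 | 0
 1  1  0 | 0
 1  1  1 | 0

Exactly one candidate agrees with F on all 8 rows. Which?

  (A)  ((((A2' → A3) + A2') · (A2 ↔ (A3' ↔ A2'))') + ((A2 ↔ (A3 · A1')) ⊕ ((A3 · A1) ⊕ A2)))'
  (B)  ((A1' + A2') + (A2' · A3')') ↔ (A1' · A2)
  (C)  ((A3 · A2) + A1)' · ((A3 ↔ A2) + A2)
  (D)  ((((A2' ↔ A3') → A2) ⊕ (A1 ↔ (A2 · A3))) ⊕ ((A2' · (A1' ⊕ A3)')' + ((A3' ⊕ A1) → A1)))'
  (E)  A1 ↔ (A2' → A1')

C

(A) disagrees with F on (0,0,0) (formula → 0, table → 1); rule it out.
(B) disagrees with F on (0,0,0) (formula → 0, table → 1); rule it out.
(D) disagrees with F on (0,1,0) (formula → 0, table → 1); rule it out.
(E) disagrees with F on (0,0,0) (formula → 0, table → 1); rule it out.
(C) is the remaining candidate, and it agrees with F on all 8 inputs.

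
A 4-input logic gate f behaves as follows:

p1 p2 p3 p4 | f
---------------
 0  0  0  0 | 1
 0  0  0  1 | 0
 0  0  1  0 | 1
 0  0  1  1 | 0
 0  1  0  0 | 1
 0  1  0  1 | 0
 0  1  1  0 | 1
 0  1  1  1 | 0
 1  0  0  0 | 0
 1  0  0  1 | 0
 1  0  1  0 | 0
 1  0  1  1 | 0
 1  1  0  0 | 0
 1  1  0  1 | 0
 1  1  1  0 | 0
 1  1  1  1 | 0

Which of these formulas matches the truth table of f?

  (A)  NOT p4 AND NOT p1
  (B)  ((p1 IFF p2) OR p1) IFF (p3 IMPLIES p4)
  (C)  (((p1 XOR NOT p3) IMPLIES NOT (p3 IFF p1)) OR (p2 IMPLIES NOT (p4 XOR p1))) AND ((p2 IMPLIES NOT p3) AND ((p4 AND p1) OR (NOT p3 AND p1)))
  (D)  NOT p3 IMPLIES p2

(B) disagrees with f on (0,0,0,1) (formula → 1, table → 0); rule it out.
(C) disagrees with f on (0,0,0,0) (formula → 0, table → 1); rule it out.
(D) disagrees with f on (0,0,0,0) (formula → 0, table → 1); rule it out.
(A) is the remaining candidate, and it agrees with f on all 16 inputs.

A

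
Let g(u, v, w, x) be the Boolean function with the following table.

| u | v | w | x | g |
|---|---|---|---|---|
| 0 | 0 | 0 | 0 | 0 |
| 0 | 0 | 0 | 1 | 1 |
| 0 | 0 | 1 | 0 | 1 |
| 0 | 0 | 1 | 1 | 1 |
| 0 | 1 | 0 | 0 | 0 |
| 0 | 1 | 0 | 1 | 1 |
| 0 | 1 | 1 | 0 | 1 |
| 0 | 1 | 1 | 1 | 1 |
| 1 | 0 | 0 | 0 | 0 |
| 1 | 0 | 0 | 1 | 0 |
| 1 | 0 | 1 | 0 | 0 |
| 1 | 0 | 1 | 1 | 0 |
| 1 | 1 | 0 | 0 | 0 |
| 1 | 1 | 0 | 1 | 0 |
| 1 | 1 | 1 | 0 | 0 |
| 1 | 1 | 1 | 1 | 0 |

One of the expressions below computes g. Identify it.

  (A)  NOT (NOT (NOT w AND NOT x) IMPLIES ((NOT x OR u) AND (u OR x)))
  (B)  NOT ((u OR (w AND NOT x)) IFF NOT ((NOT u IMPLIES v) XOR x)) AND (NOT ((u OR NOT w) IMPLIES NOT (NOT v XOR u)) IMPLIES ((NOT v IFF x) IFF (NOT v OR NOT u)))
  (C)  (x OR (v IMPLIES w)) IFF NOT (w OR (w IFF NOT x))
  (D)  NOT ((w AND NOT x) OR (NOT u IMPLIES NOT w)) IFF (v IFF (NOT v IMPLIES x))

(B): at (0,0,0,1) it gives 0, but g = 1 — eliminated.
(C): at (0,0,0,0) it gives 1, but g = 0 — eliminated.
(D): at (0,0,1,0) it gives 0, but g = 1 — eliminated.
That leaves (A). Evaluating it on every row reproduces the table of g exactly.

A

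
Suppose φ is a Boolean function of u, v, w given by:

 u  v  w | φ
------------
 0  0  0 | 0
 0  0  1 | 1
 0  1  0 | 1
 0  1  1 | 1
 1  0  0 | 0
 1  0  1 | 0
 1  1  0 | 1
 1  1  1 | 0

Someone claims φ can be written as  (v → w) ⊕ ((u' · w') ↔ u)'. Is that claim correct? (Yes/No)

Check the formula against φ row by row:
  u=0, v=0, w=0: formula gives 0, φ = 0 ✓
  u=0, v=0, w=1: formula gives 1, φ = 1 ✓
  u=0, v=1, w=0: formula gives 1, φ = 1 ✓
  u=0, v=1, w=1: formula gives 1, φ = 1 ✓
  u=1, v=0, w=0: formula gives 0, φ = 0 ✓
  …and likewise for the remaining 3 rows.
All 8 rows match — the expression computes φ exactly.

Yes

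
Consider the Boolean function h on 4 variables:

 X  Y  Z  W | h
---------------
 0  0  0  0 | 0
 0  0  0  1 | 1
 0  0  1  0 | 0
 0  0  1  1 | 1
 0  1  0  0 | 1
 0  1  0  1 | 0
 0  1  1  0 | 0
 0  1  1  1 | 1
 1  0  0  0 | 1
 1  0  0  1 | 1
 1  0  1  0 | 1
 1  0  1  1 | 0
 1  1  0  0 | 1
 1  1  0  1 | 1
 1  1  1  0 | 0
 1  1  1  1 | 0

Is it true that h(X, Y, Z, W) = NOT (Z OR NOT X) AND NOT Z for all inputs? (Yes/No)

Test each input against both h and the formula:
  X=0, Y=0, Z=0, W=0: formula gives 0, h = 0 ✓
  X=0, Y=0, Z=0, W=1: formula gives 0, but h = 1 ✗
Row (0,0,0,1) is a counterexample, so the formula is not equivalent to h.

No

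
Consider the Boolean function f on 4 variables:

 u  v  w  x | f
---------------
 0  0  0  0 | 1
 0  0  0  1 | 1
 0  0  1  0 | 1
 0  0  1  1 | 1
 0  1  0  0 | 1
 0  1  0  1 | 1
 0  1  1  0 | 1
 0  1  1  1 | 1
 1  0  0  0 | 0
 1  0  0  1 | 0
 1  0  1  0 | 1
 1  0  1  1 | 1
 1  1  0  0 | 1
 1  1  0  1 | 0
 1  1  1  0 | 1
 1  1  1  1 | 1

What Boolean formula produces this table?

f(u, v, w, x) = ¬(((((u ∧ ¬v) ∧ ¬w) ∧ ¬x) ∨ (((u ∧ ¬v) ∧ ¬w) ∧ x)) ∨ (((u ∧ v) ∧ ¬w) ∧ x))

f is 0 on only 3 rows — (1,0,0,0), (1,0,0,1), (1,1,0,1). Writing each as a minterm (u·¬v·¬w·¬x, u·¬v·¬w·x, u·v·¬w·x) and OR-ing them characterizes exactly where f=0, so f is the negation of that disjunction.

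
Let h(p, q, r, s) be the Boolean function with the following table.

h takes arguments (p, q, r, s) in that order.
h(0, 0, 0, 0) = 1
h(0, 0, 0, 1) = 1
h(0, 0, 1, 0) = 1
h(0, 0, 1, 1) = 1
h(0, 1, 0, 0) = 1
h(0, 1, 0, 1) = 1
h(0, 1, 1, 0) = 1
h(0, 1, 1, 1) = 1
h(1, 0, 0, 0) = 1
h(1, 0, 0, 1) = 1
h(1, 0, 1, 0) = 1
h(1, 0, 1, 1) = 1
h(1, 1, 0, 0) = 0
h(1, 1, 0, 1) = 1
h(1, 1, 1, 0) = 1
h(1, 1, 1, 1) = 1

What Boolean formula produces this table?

Only row (1,1,0,0) gives 0. So h is 1 everywhere except there — the complement of the minterm p·q·¬r·¬s.

h(p, q, r, s) = NOT (((p AND q) AND NOT r) AND NOT s)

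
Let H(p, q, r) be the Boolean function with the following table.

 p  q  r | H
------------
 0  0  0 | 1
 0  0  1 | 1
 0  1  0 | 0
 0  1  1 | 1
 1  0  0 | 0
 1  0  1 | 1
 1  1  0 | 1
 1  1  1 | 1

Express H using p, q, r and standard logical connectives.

There are just 2 zero rows: (0,1,0), (1,0,0). Their minterms are ¬p·q·¬r, p·¬q·¬r; the OR of those covers precisely the 0-outputs, and negating it yields H.

H(p, q, r) = not (((not p and q) and not r) or ((p and not q) and not r))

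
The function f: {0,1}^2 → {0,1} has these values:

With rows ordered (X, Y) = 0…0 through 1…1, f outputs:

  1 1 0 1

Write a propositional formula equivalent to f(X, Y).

This is X → Y (false only at 1,0).

f(X, Y) = X -> Y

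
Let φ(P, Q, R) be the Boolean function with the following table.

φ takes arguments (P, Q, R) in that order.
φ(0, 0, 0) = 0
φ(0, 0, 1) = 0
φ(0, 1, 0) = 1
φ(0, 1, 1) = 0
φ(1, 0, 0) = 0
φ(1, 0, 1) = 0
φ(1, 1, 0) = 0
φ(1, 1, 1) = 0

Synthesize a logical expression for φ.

φ(P, Q, R) = (~P & Q) & ~R

φ is 1 on exactly one input, (0,1,0), whose minterm is ¬P·Q·¬R. So φ is just that conjunction.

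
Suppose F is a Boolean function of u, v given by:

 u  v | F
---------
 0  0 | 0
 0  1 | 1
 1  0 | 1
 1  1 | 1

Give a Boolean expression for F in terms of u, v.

The output is 1 whenever at least one input is 1 — the OR of all inputs.

F(u, v) = u | v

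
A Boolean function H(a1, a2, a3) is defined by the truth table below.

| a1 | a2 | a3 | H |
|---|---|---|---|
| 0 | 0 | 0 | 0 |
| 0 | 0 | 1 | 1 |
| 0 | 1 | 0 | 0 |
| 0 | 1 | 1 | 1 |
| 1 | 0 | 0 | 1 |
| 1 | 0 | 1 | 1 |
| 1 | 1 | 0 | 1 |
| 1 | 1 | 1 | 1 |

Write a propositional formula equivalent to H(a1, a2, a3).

The 0-rows are (0,0,0), (0,1,0). Take each as a conjunction (¬a1·¬a2·¬a3, ¬a1·a2·¬a3), form their disjunction, and complement — that gives a formula that is 1 everywhere H is.

H(a1, a2, a3) = (((a1' · a2') · a3') + ((a1' · a2) · a3'))'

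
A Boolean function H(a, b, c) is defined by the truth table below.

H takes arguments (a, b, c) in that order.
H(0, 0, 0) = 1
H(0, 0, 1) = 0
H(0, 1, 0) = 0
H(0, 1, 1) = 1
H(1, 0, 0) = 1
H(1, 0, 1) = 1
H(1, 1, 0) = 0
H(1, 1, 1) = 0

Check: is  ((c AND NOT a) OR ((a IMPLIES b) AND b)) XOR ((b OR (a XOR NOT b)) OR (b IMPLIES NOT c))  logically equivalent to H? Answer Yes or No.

No

Evaluate ((c AND NOT a) OR ((a IMPLIES b) AND b)) XOR ((b OR (a XOR NOT b)) OR (b IMPLIES NOT c)) on each row and compare to H:
  a=0, b=0, c=0: formula gives 1, H = 1 ✓
  a=0, b=0, c=1: formula gives 0, H = 0 ✓
  a=0, b=1, c=0: formula gives 0, H = 0 ✓
  a=0, b=1, c=1: formula gives 0, but H = 1 ✗
Row (0,1,1) is a counterexample, so the formula is not equivalent to H.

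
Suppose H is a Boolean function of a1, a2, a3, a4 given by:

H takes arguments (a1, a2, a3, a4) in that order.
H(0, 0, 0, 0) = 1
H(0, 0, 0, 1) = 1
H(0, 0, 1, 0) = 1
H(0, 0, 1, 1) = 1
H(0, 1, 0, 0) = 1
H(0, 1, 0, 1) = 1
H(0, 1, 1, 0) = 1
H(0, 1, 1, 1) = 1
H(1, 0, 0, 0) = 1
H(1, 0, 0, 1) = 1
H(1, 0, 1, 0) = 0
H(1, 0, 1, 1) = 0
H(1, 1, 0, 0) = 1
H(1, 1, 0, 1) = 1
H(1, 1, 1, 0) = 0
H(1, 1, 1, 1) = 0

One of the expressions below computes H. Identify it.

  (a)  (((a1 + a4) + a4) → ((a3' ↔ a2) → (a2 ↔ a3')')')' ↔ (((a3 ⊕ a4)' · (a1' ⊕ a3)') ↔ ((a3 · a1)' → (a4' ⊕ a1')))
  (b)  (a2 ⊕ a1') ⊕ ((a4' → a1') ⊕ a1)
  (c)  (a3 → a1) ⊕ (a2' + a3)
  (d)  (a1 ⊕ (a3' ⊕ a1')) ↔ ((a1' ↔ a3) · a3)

(a) fails at (0,0,0,0): the formula yields 0, H is 1.
(b) fails at (0,0,0,0): the formula yields 0, H is 1.
(c) fails at (0,0,0,0): the formula yields 0, H is 1.
(d) is the remaining candidate, and it agrees with H on all 16 inputs.

d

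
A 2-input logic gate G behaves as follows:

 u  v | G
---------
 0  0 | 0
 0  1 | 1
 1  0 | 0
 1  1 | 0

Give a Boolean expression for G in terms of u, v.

Only row (0,1) gives 1. That row's minterm ¬u·v is G directly.

G(u, v) = ~u & v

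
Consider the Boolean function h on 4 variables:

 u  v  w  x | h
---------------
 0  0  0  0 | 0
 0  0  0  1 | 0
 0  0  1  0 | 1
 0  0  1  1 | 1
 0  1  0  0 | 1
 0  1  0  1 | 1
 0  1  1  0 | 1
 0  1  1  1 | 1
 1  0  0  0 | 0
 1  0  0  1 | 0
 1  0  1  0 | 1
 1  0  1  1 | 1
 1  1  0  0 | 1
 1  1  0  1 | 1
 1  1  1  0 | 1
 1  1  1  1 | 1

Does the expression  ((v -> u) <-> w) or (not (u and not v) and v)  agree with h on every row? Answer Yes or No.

Evaluate ((v -> u) <-> w) or (not (u and not v) and v) on each row and compare to h:
  u=0, v=0, w=0, x=0: formula gives 0, h = 0 ✓
  u=0, v=0, w=0, x=1: formula gives 0, h = 0 ✓
  u=0, v=0, w=1, x=0: formula gives 1, h = 1 ✓
  u=0, v=0, w=1, x=1: formula gives 1, h = 1 ✓
  …and likewise for the remaining 12 rows.
Every row agrees, so the formula is equivalent.

Yes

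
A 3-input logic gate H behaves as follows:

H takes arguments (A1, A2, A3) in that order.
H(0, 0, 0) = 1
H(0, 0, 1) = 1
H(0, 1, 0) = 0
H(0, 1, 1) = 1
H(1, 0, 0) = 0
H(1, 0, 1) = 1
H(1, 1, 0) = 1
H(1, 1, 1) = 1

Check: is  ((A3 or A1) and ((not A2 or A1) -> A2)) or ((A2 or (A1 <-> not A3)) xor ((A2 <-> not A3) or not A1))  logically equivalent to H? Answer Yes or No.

Evaluate ((A3 or A1) and ((not A2 or A1) -> A2)) or ((A2 or (A1 <-> not A3)) xor ((A2 <-> not A3) or not A1)) on each row and compare to H:
  A1=0, A2=0, A3=0: formula gives 1, H = 1 ✓
  A1=0, A2=0, A3=1: formula gives 0, but H = 1 ✗
Row (0,0,1) is a counterexample, so the formula is not equivalent to H.

No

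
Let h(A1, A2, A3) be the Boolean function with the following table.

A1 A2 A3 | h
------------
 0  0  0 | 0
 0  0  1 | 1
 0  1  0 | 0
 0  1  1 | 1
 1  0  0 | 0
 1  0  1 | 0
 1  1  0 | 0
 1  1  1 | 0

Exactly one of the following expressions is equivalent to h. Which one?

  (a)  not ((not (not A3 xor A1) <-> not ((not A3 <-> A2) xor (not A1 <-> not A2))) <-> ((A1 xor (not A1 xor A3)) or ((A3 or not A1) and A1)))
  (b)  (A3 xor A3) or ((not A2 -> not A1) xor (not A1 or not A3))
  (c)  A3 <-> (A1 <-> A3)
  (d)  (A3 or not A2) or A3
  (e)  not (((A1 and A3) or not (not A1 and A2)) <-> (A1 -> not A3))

(b) disagrees with h on (0,0,1) (formula → 0, table → 1); rule it out.
(c) disagrees with h on (0,0,1) (formula → 0, table → 1); rule it out.
(d) disagrees with h on (0,0,0) (formula → 1, table → 0); rule it out.
(e) disagrees with h on (0,0,1) (formula → 0, table → 1); rule it out.
Only (a) survives; checking it on all 8 rows confirms it matches h.

a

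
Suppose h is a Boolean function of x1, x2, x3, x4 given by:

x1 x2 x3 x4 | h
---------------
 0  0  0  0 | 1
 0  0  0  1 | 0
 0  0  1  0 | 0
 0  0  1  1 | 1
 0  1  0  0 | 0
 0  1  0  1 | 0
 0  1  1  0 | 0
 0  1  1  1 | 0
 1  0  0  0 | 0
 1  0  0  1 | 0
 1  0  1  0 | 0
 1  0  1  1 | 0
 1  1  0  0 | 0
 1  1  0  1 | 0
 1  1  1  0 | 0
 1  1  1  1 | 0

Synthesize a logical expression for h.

h(x1, x2, x3, x4) = (((NOT x1 AND NOT x2) AND NOT x3) AND NOT x4) OR (((NOT x1 AND NOT x2) AND x3) AND x4)

h=1 on 2 inputs: (0,0,0,0), (0,0,1,1). Reading each as a conjunction of literals (¬x1·¬x2·¬x3·¬x4, ¬x1·¬x2·x3·x4) and taking the OR gives the canonical DNF.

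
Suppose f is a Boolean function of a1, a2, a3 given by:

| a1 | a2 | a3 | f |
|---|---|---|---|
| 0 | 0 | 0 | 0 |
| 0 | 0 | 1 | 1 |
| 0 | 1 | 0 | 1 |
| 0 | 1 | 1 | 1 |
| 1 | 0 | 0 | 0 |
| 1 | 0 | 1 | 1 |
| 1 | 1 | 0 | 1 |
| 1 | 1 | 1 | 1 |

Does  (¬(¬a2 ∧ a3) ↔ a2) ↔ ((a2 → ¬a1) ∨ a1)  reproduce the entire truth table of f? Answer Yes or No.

Check the formula against f row by row:
  a1=0, a2=0, a3=0: formula gives 0, f = 0 ✓
  a1=0, a2=0, a3=1: formula gives 1, f = 1 ✓
  a1=0, a2=1, a3=0: formula gives 1, f = 1 ✓
  a1=0, a2=1, a3=1: formula gives 1, f = 1 ✓
  a1=1, a2=0, a3=0: formula gives 0, f = 0 ✓
  …and likewise for the remaining 3 rows.
No disagreement on any input; they are logically equivalent.

Yes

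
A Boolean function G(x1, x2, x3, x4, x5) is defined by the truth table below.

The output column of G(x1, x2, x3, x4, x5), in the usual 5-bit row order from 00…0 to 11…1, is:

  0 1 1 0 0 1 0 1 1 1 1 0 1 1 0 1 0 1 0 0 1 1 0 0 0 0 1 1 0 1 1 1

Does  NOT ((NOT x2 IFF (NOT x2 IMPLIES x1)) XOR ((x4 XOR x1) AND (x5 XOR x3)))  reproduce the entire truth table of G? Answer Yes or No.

No

Evaluate NOT ((NOT x2 IFF (NOT x2 IMPLIES x1)) XOR ((x4 XOR x1) AND (x5 XOR x3))) on each row and compare to G:
  x1=0, x2=0, x3=0, x4=0, x5=0: formula gives 1, but G = 0 ✗
Since they disagree at (0,0,0,0,0), the expression is not a correct formula for G.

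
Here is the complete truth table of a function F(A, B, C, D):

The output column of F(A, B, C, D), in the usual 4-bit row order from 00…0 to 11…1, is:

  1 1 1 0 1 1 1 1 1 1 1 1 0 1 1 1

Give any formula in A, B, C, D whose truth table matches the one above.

The 0-rows are (0,0,1,1), (1,1,0,0). Take each as a conjunction (¬A·¬B·C·D, A·B·¬C·¬D), form their disjunction, and complement — that gives a formula that is 1 everywhere F is.

F(A, B, C, D) = not ((((not A and not B) and C) and D) or (((A and B) and not C) and not D))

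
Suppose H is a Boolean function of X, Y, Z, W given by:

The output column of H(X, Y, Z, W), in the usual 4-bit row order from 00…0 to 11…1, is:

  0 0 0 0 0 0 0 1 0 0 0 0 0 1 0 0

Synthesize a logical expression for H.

H=1 on 2 inputs: (0,1,1,1), (1,1,0,1). Reading each as a conjunction of literals (¬X·Y·Z·W, X·Y·¬Z·W) and taking the OR gives the canonical DNF.

H(X, Y, Z, W) = (((NOT X AND Y) AND Z) AND W) OR (((X AND Y) AND NOT Z) AND W)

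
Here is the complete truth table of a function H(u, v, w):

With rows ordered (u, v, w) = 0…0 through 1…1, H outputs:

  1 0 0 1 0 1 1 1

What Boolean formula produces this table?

H is 0 on only 3 rows — (0,0,1), (0,1,0), (1,0,0). Writing each as a minterm (¬u·¬v·w, ¬u·v·¬w, u·¬v·¬w) and OR-ing them characterizes exactly where H=0, so H is the negation of that disjunction.

H(u, v, w) = NOT ((((NOT u AND NOT v) AND w) OR ((NOT u AND v) AND NOT w)) OR ((u AND NOT v) AND NOT w))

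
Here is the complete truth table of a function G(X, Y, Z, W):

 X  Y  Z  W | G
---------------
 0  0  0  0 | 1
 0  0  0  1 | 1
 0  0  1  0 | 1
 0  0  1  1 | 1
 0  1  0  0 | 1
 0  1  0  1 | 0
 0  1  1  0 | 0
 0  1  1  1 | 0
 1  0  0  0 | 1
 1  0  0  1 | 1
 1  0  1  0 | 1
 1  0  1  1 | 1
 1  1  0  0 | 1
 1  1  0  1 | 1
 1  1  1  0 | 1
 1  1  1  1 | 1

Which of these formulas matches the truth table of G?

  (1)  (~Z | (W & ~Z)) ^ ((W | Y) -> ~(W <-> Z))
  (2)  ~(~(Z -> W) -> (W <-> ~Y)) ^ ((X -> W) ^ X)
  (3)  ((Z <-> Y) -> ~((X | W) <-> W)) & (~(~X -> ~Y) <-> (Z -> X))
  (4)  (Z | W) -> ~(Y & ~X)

4

(1) fails at (0,0,0,0): the formula yields 0, G is 1.
(2) fails at (0,0,1,0): the formula yields 0, G is 1.
(3) fails at (0,0,0,0): the formula yields 0, G is 1.
(4) is the remaining candidate, and it agrees with G on all 16 inputs.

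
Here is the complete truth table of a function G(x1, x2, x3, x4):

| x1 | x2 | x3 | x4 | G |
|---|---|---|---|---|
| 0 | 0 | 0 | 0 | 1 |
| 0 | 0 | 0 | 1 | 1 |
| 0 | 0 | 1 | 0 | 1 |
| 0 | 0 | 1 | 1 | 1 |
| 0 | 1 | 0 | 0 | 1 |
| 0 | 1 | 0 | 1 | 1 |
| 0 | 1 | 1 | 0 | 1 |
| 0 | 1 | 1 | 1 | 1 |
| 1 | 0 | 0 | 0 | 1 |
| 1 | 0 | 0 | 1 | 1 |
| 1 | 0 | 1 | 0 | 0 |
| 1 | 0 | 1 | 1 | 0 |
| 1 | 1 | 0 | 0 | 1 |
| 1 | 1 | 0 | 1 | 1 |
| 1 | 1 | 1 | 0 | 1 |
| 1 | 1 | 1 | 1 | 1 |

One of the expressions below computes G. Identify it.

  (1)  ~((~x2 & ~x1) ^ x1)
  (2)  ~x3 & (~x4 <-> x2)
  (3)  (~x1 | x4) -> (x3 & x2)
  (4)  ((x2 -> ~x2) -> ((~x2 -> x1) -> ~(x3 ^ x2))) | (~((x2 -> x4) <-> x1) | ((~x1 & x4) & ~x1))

(1) fails at (0,0,0,0): the formula yields 0, G is 1.
(2) fails at (0,0,0,0): the formula yields 0, G is 1.
(3) fails at (0,0,0,0): the formula yields 0, G is 1.
Only (4) survives; checking it on all 16 rows confirms it matches G.

4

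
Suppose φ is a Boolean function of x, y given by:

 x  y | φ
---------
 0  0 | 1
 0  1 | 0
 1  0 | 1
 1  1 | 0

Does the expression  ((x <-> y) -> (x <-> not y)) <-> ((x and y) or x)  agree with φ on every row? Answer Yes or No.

Check the formula against φ row by row:
  x=0, y=0: formula gives 1, φ = 1 ✓
  x=0, y=1: formula gives 0, φ = 0 ✓
  x=1, y=0: formula gives 1, φ = 1 ✓
  x=1, y=1: formula gives 0, φ = 0 ✓
All 4 rows match — the expression computes φ exactly.

Yes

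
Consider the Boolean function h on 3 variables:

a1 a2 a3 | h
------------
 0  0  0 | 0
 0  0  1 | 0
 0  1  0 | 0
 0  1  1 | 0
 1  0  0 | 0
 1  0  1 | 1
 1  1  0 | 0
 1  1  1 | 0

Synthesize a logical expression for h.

h(a1, a2, a3) = (a1 · a2') · a3

Only row (1,0,1) gives 1. That row's minterm a1·¬a2·a3 is h directly.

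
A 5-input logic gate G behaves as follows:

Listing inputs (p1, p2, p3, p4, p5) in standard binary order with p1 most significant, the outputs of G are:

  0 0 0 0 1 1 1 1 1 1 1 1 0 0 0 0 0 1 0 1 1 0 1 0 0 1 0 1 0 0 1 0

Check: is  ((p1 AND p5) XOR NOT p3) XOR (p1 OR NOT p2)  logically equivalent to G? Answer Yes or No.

No

Evaluate ((p1 AND p5) XOR NOT p3) XOR (p1 OR NOT p2) on each row and compare to G:
  p1=0, p2=0, p3=0, p4=0, p5=0: formula gives 0, G = 0 ✓
  p1=0, p2=0, p3=0, p4=0, p5=1: formula gives 0, G = 0 ✓
  p1=0, p2=0, p3=0, p4=1, p5=0: formula gives 0, G = 0 ✓
  p1=0, p2=0, p3=0, p4=1, p5=1: formula gives 0, G = 0 ✓
  …
  p1=1, p2=1, p3=1, p4=0, p5=0: formula gives 1, but G = 0 ✗
Since they disagree at (1,1,1,0,0), the expression is not a correct formula for G.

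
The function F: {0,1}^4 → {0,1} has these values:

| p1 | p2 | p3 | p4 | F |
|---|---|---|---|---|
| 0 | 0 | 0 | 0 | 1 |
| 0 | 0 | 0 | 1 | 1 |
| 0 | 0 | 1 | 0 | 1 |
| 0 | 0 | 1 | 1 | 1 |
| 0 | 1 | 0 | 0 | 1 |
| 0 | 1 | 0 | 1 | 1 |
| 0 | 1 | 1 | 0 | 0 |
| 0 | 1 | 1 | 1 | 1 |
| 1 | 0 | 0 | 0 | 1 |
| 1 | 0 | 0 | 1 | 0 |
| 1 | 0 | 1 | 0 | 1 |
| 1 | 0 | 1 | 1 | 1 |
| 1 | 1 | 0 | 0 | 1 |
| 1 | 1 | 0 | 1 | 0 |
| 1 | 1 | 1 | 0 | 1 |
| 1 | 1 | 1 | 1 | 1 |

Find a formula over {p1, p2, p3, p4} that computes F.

The 0-rows are (0,1,1,0), (1,0,0,1), (1,1,0,1). Take each as a conjunction (¬p1·p2·p3·¬p4, p1·¬p2·¬p3·p4, p1·p2·¬p3·p4), form their disjunction, and complement — that gives a formula that is 1 everywhere F is.

F(p1, p2, p3, p4) = not (((((not p1 and p2) and p3) and not p4) or (((p1 and not p2) and not p3) and p4)) or (((p1 and p2) and not p3) and p4))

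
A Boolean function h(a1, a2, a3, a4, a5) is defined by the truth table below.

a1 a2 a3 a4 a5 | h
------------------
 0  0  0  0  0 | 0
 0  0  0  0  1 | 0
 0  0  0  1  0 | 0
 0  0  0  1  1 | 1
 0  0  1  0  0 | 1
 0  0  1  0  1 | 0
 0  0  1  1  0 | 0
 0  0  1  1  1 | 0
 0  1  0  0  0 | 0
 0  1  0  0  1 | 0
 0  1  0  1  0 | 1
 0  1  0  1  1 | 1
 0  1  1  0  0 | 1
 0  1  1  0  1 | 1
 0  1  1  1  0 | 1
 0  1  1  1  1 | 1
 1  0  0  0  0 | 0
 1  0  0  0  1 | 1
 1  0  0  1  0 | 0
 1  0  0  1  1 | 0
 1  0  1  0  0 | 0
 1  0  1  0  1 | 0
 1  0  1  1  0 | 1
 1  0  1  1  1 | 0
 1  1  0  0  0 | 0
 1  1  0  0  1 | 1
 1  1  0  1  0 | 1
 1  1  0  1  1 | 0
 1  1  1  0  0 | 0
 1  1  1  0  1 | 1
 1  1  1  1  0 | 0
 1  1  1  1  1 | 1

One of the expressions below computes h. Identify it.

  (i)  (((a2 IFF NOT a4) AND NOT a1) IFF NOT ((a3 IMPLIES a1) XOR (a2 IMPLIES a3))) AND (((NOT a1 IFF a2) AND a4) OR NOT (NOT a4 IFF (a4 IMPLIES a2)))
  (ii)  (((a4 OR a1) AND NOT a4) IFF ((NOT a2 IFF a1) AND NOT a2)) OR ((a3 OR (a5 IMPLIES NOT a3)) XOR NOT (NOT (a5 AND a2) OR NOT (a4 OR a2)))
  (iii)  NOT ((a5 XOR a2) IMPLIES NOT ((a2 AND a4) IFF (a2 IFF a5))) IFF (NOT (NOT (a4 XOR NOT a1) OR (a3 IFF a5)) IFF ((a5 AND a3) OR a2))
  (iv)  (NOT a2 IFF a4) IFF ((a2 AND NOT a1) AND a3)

(i) fails at (0,0,0,1,1): the formula yields 0, h is 1.
(ii) fails at (0,0,0,0,0): the formula yields 1, h is 0.
(iv) fails at (0,0,0,0,0): the formula yields 1, h is 0.
(iii) is the remaining candidate, and it agrees with h on all 32 inputs.

iii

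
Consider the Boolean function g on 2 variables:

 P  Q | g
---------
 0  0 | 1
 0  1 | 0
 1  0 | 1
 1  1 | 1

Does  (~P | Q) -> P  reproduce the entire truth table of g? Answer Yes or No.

Check the formula against g row by row:
  P=0, Q=0: formula gives 0, but g = 1 ✗
Row (0,0) is a counterexample, so the formula is not equivalent to g.

No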